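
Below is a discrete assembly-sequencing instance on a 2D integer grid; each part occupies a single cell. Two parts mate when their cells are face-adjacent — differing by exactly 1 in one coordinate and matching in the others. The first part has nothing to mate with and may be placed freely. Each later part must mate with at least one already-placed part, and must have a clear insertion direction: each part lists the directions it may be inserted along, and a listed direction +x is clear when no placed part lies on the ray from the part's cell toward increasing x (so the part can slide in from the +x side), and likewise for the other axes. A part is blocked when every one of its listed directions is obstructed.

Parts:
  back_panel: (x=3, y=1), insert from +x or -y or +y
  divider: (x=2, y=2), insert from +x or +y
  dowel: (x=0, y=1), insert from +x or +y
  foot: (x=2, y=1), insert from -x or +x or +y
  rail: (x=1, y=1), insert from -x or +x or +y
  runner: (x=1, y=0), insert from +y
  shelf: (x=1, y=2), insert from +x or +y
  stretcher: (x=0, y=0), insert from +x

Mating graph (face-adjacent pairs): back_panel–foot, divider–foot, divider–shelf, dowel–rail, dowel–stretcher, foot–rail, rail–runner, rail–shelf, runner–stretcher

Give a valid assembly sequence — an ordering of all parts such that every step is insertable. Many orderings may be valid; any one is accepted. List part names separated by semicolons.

stretcher; runner; rail; foot; shelf; dowel; back_panel; divider

1. stretcher@(0, 0) [+x clear] — {stretcher}
2. runner@(1, 0) [+y clear] — {runner, stretcher}
3. rail@(1, 1) [-x clear] — {rail, runner, stretcher}
4. foot@(2, 1) [+x clear] — {foot, rail, runner, stretcher}
5. shelf@(1, 2) [+x clear] — {foot, rail, runner, shelf, stretcher}
6. dowel@(0, 1) [+y clear] — {dowel, foot, rail, runner, shelf, stretcher}
7. back_panel@(3, 1) [+x clear] — {back_panel, dowel, foot, rail, runner, shelf, stretcher}
8. divider@(2, 2) [+x clear] — {back_panel, divider, dowel, foot, rail, runner, shelf, stretcher}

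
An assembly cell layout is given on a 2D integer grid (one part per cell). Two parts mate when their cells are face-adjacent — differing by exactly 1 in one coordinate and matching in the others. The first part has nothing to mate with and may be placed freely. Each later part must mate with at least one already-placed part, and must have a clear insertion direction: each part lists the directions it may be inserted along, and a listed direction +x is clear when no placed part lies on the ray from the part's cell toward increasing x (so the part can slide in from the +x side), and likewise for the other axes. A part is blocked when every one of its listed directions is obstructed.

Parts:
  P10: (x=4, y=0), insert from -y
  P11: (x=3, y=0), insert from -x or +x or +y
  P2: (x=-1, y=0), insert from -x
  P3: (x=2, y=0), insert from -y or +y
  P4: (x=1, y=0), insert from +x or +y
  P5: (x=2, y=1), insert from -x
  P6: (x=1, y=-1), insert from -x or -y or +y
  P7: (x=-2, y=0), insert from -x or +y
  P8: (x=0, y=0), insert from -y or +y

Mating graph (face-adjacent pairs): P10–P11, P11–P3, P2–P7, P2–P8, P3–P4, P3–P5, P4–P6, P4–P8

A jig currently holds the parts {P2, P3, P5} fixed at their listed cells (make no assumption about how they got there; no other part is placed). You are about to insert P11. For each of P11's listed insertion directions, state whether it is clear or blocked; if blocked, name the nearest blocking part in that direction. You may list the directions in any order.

+x: clear; +y: clear; -x: blocked by P3

-x: nearest on ray is P3@(2, 0) ⇒ blocked
+x: ray from P11(3, 0) has no placed part ⇒ clear
+y: ray from P11(3, 0) has no placed part ⇒ clear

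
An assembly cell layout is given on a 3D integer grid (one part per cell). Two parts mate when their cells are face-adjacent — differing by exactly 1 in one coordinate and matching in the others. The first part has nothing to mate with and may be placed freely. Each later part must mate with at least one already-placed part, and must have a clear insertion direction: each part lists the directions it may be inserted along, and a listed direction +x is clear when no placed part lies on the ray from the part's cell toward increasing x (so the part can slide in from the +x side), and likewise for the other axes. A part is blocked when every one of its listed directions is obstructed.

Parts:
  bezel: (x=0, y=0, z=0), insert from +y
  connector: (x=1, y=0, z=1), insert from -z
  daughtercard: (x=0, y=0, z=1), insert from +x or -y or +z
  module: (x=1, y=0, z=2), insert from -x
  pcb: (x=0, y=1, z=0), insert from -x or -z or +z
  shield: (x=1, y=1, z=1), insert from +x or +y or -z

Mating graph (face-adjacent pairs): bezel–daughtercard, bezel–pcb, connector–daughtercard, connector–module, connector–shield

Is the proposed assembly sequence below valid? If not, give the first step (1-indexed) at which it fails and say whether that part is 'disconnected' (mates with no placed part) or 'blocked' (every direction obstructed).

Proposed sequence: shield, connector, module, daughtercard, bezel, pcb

Valid

1. shield@(1, 1, 1) [+x clear] — {shield}
2. connector@(1, 0, 1) [-z clear] — {connector, shield}
3. module@(1, 0, 2) [-x clear] — {connector, module, shield}
4. daughtercard@(0, 0, 1) [-y clear] — {connector, daughtercard, module, shield}
5. bezel@(0, 0, 0) [+y clear] — {bezel, connector, daughtercard, module, shield}
6. pcb@(0, 1, 0) [-x clear] — {bezel, connector, daughtercard, module, pcb, shield}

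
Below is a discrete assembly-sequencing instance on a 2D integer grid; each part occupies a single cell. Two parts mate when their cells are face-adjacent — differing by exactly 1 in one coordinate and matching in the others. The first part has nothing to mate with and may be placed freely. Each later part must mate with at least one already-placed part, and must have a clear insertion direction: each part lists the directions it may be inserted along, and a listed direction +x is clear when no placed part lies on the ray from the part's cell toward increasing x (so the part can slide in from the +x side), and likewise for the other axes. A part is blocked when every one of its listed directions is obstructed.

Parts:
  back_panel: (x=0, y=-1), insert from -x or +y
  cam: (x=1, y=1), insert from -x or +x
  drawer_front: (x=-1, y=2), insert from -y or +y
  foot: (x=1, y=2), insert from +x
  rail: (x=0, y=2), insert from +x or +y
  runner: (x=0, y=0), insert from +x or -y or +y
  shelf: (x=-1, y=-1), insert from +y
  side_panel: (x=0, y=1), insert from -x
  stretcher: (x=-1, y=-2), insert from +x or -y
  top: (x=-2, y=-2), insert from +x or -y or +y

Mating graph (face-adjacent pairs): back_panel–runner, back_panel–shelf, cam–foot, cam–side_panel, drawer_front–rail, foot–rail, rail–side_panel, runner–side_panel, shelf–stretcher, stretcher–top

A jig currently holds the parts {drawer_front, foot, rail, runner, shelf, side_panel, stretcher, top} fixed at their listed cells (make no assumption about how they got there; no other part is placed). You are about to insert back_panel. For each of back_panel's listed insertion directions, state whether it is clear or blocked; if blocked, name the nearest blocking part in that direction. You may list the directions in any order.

-x: nearest on ray is shelf@(-1, -1) ⇒ blocked
+y: nearest on ray is runner@(0, 0) ⇒ blocked

+y: blocked by runner; -x: blocked by shelf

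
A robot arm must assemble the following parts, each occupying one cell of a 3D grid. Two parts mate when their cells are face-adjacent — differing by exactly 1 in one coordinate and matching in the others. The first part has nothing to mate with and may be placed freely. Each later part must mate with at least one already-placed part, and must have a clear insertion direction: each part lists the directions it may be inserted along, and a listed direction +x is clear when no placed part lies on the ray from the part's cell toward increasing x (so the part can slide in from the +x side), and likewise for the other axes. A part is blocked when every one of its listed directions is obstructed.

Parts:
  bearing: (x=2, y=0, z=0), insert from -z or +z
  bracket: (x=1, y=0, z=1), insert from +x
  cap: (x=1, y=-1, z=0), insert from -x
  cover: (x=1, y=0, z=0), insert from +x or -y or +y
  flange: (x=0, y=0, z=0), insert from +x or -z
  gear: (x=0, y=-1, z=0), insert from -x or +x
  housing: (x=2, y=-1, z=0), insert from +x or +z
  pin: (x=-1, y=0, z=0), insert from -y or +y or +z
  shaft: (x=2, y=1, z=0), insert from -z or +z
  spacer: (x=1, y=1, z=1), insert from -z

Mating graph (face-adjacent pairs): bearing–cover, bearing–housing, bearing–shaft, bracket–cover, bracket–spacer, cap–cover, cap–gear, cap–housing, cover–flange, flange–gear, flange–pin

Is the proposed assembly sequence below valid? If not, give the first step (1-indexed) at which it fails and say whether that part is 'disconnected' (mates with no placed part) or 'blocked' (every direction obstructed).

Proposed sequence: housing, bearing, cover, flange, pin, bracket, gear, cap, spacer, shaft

1. housing@(2, -1, 0) [+x clear] — {housing}
2. bearing@(2, 0, 0) [-z clear] — {bearing, housing}
3. cover@(1, 0, 0) [-y clear] — {bearing, cover, housing}
4. flange@(0, 0, 0) [-z clear] — {bearing, cover, flange, housing}
5. pin@(-1, 0, 0) [-y clear] — {bearing, cover, flange, housing, pin}
6. bracket@(1, 0, 1) [+x clear] — {bearing, bracket, cover, flange, housing, pin}
7. gear@(0, -1, 0) [-x clear] — {bearing, bracket, cover, flange, gear, housing, pin}
8. cap@(1, -1, 0) — -x all obstructed ⇒ blocked

Invalid at step 8 (blocked)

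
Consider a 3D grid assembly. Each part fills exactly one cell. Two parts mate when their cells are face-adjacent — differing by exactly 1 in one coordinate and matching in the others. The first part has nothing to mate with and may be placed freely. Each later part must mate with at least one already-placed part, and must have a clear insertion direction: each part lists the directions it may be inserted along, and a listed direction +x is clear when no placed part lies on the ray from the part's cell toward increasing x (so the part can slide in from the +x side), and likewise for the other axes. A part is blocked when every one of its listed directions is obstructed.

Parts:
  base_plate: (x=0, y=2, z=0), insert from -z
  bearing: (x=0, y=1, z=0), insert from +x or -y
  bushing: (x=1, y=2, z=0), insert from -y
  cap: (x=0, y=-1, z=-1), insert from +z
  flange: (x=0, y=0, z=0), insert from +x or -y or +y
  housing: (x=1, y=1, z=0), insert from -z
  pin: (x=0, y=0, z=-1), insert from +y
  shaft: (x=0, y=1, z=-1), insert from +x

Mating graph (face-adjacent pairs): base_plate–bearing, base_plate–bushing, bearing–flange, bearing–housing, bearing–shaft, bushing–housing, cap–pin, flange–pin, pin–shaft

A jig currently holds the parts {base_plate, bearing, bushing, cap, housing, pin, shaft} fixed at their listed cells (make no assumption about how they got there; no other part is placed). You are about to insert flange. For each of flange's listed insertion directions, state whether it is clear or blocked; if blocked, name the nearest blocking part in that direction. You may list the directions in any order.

+x: clear; +y: blocked by bearing; -y: clear

+x: ray from flange(0, 0, 0) has no placed part ⇒ clear
-y: ray from flange(0, 0, 0) has no placed part ⇒ clear
+y: nearest on ray is bearing@(0, 1, 0) ⇒ blocked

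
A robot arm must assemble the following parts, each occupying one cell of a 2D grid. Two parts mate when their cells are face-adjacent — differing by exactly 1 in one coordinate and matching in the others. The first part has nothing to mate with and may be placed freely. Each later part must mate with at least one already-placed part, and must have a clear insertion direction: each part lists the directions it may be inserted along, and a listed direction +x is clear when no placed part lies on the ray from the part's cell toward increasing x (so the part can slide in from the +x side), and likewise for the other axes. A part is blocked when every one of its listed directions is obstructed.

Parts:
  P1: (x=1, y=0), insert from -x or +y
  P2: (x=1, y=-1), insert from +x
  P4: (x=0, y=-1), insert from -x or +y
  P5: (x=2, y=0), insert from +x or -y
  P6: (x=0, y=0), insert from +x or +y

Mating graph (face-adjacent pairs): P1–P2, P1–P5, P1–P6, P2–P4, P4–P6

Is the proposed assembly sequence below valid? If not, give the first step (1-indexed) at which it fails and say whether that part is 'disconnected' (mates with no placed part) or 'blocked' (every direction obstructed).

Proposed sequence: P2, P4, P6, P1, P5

Valid

1. P2@(1, -1) [+x clear] — {P2}
2. P4@(0, -1) [-x clear] — {P2, P4}
3. P6@(0, 0) [+x clear] — {P2, P4, P6}
4. P1@(1, 0) [+y clear] — {P1, P2, P4, P6}
5. P5@(2, 0) [+x clear] — {P1, P2, P4, P5, P6}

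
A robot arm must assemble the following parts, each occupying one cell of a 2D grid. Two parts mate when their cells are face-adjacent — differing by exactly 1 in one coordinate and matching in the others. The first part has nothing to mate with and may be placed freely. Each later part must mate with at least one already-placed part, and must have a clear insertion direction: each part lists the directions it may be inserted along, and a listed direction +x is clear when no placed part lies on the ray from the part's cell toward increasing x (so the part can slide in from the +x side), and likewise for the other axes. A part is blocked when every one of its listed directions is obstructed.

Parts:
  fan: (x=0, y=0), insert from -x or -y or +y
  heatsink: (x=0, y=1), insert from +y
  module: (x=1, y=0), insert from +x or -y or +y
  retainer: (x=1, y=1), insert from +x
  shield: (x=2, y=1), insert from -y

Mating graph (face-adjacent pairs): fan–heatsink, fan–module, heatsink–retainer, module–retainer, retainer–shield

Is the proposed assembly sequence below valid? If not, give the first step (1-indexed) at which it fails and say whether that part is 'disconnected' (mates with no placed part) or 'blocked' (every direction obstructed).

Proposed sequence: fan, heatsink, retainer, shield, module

1. fan@(0, 0) [-x clear] — {fan}
2. heatsink@(0, 1) [+y clear] — {fan, heatsink}
3. retainer@(1, 1) [+x clear] — {fan, heatsink, retainer}
4. shield@(2, 1) [-y clear] — {fan, heatsink, retainer, shield}
5. module@(1, 0) [+x clear] — {fan, heatsink, module, retainer, shield}

Valid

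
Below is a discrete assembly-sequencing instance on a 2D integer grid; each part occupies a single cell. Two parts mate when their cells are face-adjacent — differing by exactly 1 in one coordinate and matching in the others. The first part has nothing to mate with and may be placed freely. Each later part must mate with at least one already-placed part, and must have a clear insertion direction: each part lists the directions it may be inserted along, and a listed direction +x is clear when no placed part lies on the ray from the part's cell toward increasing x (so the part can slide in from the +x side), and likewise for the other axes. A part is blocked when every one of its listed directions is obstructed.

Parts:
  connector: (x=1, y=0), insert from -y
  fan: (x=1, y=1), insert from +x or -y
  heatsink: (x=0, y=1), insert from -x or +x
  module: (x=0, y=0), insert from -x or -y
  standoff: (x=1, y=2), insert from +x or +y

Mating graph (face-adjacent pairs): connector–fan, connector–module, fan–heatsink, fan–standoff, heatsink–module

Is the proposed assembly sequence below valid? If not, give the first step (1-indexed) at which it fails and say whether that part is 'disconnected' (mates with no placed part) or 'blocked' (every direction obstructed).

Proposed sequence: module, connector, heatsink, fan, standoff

1. module@(0, 0) [-x clear] — {module}
2. connector@(1, 0) [-y clear] — {connector, module}
3. heatsink@(0, 1) [-x clear] — {connector, heatsink, module}
4. fan@(1, 1) [+x clear] — {connector, fan, heatsink, module}
5. standoff@(1, 2) [+x clear] — {connector, fan, heatsink, module, standoff}

Valid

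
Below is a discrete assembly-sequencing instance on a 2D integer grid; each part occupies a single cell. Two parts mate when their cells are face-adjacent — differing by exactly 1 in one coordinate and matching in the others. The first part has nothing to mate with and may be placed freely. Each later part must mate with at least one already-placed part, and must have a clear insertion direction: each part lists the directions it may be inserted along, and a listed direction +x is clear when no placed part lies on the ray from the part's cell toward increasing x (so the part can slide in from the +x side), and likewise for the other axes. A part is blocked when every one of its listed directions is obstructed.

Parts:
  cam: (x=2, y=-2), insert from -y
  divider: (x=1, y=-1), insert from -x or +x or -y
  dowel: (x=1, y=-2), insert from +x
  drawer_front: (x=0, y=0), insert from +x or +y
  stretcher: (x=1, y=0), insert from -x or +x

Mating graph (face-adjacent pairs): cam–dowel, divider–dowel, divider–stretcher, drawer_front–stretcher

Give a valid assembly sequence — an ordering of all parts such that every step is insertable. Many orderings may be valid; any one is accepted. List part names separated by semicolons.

stretcher; drawer_front; divider; dowel; cam

1. stretcher@(1, 0) [-x clear] — {stretcher}
2. drawer_front@(0, 0) [+y clear] — {drawer_front, stretcher}
3. divider@(1, -1) [-x clear] — {divider, drawer_front, stretcher}
4. dowel@(1, -2) [+x clear] — {divider, dowel, drawer_front, stretcher}
5. cam@(2, -2) [-y clear] — {cam, divider, dowel, drawer_front, stretcher}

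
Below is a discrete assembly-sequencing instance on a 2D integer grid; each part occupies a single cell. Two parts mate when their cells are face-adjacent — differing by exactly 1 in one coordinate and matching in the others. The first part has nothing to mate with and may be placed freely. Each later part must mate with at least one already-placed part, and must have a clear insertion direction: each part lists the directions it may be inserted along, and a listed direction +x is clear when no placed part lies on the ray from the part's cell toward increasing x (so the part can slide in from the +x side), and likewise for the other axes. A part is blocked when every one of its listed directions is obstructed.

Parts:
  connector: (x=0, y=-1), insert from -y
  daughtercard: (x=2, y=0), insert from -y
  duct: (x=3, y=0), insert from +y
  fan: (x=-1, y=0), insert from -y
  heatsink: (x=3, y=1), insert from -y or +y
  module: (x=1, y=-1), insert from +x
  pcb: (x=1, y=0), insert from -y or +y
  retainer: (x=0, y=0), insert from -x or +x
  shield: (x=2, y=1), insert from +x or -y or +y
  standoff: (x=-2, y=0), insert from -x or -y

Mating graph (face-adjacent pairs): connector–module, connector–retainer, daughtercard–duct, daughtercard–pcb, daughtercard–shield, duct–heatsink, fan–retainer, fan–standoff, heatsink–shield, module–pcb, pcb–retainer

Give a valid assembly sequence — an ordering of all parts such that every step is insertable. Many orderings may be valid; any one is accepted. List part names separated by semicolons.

1. daughtercard@(2, 0) [-y clear] — {daughtercard}
2. pcb@(1, 0) [-y clear] — {daughtercard, pcb}
3. duct@(3, 0) [+y clear] — {daughtercard, duct, pcb}
4. shield@(2, 1) [+x clear] — {daughtercard, duct, pcb, shield}
5. heatsink@(3, 1) [+y clear] — {daughtercard, duct, heatsink, pcb, shield}
6. module@(1, -1) [+x clear] — {daughtercard, duct, heatsink, module, pcb, shield}
7. connector@(0, -1) [-y clear] — {connector, daughtercard, duct, heatsink, module, pcb, shield}
8. retainer@(0, 0) [-x clear] — {connector, daughtercard, duct, heatsink, module, pcb, retainer, shield}
9. fan@(-1, 0) [-y clear] — {connector, daughtercard, duct, fan, heatsink, module, pcb, retainer, shield}
10. standoff@(-2, 0) [-x clear] — {connector, daughtercard, duct, fan, heatsink, module, pcb, retainer, shield, standoff}

daughtercard; pcb; duct; shield; heatsink; module; connector; retainer; fan; standoff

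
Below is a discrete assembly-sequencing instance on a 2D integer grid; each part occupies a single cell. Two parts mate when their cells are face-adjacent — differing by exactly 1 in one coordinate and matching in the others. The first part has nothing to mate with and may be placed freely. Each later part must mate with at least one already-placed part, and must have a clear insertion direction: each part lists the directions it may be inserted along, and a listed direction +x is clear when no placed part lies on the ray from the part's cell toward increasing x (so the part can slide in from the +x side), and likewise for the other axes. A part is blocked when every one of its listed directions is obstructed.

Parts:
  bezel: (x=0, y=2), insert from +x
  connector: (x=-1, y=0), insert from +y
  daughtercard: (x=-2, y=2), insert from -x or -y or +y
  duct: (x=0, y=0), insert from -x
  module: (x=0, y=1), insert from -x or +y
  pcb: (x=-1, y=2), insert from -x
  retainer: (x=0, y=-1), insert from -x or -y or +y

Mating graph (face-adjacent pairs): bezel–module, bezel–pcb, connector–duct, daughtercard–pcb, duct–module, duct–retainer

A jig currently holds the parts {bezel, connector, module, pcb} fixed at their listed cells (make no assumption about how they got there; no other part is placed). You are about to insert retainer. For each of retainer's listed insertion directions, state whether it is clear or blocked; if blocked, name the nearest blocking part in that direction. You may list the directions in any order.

-x: ray from retainer(0, -1) has no placed part ⇒ clear
-y: ray from retainer(0, -1) has no placed part ⇒ clear
+y: nearest on ray is module@(0, 1) ⇒ blocked

+y: blocked by module; -x: clear; -y: clear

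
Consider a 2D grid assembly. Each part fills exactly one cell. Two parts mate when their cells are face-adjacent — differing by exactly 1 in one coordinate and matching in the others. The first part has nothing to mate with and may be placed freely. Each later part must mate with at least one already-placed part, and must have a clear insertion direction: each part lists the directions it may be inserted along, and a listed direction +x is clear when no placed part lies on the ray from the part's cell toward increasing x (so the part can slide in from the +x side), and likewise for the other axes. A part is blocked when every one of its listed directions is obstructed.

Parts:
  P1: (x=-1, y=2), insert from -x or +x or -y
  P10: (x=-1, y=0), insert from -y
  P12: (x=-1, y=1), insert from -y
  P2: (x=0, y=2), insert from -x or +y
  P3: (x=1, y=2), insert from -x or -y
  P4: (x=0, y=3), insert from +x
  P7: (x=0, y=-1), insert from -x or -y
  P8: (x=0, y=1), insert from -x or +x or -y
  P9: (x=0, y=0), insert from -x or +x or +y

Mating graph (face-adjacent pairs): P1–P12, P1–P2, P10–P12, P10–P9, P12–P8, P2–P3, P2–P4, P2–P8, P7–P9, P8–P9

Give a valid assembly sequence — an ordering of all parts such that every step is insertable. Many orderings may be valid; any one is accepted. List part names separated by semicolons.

P1; P12; P10; P8; P2; P3; P4; P9; P7

1. P1@(-1, 2) [-x clear] — {P1}
2. P12@(-1, 1) [-y clear] — {P1, P12}
3. P10@(-1, 0) [-y clear] — {P1, P10, P12}
4. P8@(0, 1) [+x clear] — {P1, P10, P12, P8}
5. P2@(0, 2) [+y clear] — {P1, P10, P12, P2, P8}
6. P3@(1, 2) [-y clear] — {P1, P10, P12, P2, P3, P8}
7. P4@(0, 3) [+x clear] — {P1, P10, P12, P2, P3, P4, P8}
8. P9@(0, 0) [+x clear] — {P1, P10, P12, P2, P3, P4, P8, P9}
9. P7@(0, -1) [-x clear] — {P1, P10, P12, P2, P3, P4, P7, P8, P9}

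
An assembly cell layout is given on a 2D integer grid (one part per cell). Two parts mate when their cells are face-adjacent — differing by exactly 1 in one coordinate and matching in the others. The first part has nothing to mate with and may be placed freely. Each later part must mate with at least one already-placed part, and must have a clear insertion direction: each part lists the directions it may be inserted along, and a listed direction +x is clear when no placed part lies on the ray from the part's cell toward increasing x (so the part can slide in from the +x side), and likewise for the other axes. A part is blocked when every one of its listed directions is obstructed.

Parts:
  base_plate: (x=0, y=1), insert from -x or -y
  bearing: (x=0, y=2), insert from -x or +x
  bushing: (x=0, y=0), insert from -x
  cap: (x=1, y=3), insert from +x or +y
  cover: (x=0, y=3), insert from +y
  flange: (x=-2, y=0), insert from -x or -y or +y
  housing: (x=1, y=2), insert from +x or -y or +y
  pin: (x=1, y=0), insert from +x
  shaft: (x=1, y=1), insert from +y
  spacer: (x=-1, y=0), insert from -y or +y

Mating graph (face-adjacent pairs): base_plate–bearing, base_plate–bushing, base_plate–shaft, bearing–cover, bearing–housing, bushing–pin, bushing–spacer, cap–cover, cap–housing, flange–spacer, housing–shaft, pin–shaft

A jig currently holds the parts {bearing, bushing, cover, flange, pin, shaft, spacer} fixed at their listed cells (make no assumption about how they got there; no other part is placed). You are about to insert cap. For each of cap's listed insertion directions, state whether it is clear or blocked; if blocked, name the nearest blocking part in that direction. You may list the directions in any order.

+x: ray from cap(1, 3) has no placed part ⇒ clear
+y: ray from cap(1, 3) has no placed part ⇒ clear

+x: clear; +y: clear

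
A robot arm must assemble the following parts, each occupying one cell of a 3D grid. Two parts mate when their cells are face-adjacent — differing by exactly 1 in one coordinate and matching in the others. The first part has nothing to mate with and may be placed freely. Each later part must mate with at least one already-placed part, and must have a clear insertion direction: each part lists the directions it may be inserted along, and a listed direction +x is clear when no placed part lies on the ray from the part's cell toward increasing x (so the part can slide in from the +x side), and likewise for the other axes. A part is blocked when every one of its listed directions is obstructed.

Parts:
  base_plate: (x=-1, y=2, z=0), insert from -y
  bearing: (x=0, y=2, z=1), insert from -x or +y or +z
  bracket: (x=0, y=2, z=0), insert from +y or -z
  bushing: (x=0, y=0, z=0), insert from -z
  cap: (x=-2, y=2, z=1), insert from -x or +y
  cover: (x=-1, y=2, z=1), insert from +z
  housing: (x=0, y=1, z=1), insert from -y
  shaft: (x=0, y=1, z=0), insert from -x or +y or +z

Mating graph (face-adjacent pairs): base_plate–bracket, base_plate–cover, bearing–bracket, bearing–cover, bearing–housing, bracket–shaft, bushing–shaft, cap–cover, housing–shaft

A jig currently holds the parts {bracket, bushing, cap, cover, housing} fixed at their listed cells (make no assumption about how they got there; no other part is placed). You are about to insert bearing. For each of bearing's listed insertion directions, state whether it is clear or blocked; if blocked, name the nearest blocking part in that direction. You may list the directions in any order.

+y: clear; +z: clear; -x: blocked by cover

-x: nearest on ray is cover@(-1, 2, 1) ⇒ blocked
+y: ray from bearing(0, 2, 1) has no placed part ⇒ clear
+z: ray from bearing(0, 2, 1) has no placed part ⇒ clear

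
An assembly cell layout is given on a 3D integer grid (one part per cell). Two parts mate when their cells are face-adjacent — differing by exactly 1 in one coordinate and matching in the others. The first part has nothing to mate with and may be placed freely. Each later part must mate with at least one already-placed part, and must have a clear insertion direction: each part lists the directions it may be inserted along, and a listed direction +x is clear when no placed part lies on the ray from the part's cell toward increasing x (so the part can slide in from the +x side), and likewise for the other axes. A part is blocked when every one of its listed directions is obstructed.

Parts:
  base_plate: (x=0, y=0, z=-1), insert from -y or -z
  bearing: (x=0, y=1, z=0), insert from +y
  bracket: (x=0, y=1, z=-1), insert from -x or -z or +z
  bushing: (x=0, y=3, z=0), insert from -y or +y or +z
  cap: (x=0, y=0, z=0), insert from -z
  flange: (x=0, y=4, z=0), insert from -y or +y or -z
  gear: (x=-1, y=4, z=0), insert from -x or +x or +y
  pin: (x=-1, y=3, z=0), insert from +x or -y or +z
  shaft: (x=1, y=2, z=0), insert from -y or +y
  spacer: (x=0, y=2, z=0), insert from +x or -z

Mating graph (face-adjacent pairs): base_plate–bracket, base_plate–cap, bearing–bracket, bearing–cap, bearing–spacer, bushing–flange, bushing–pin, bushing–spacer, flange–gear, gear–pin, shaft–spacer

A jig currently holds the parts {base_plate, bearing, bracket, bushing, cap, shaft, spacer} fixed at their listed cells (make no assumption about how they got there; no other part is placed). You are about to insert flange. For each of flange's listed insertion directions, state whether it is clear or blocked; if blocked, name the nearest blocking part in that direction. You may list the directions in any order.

+y: clear; -y: blocked by bushing; -z: clear

-y: nearest on ray is bushing@(0, 3, 0) ⇒ blocked
+y: ray from flange(0, 4, 0) has no placed part ⇒ clear
-z: ray from flange(0, 4, 0) has no placed part ⇒ clear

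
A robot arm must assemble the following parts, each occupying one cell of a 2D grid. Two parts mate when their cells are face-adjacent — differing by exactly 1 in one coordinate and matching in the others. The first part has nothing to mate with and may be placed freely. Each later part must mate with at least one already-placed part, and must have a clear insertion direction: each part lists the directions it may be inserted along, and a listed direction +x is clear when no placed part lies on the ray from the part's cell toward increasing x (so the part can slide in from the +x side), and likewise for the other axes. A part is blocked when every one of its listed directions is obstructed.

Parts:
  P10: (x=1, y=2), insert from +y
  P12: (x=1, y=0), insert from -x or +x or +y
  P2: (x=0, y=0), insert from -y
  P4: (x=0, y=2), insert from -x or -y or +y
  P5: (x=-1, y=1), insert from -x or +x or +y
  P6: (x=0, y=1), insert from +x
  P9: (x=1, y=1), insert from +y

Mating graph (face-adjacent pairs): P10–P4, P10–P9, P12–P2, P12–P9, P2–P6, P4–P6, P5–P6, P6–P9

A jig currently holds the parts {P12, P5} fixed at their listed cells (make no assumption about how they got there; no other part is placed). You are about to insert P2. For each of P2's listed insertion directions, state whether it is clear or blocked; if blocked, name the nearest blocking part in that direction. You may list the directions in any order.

-y: ray from P2(0, 0) has no placed part ⇒ clear

-y: clear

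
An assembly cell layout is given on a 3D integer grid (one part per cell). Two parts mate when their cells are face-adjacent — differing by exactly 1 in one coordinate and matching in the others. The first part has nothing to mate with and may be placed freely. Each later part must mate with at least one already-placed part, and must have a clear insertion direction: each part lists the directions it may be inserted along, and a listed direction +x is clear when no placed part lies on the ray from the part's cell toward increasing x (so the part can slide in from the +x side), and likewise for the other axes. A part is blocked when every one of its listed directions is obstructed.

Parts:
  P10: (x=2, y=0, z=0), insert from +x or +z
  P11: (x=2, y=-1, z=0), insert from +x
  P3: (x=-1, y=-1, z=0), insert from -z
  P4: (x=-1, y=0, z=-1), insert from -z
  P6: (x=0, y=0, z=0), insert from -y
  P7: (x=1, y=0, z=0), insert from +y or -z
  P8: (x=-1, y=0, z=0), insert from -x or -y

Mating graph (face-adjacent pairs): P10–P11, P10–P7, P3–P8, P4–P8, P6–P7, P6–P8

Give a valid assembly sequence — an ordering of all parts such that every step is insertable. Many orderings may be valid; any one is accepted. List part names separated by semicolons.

P11; P10; P7; P6; P8; P3; P4

1. P11@(2, -1, 0) [+x clear] — {P11}
2. P10@(2, 0, 0) [+x clear] — {P10, P11}
3. P7@(1, 0, 0) [+y clear] — {P10, P11, P7}
4. P6@(0, 0, 0) [-y clear] — {P10, P11, P6, P7}
5. P8@(-1, 0, 0) [-x clear] — {P10, P11, P6, P7, P8}
6. P3@(-1, -1, 0) [-z clear] — {P10, P11, P3, P6, P7, P8}
7. P4@(-1, 0, -1) [-z clear] — {P10, P11, P3, P4, P6, P7, P8}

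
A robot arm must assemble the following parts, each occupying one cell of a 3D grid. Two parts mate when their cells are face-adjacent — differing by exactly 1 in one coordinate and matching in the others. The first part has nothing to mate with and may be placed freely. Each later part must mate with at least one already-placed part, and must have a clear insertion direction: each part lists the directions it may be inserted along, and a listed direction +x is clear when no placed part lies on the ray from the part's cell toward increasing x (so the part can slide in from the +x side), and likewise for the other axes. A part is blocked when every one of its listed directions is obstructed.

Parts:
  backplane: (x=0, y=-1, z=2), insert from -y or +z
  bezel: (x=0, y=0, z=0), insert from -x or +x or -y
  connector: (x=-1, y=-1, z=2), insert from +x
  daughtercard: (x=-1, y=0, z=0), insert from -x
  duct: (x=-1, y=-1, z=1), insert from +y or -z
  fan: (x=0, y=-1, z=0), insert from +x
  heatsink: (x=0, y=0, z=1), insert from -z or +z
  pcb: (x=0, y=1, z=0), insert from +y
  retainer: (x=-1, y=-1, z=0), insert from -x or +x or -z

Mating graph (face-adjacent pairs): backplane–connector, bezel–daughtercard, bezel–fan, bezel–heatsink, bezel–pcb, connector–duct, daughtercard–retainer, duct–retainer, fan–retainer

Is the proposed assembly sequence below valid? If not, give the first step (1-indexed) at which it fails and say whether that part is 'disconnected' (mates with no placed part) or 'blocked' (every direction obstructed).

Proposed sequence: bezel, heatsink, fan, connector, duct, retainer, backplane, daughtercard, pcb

Invalid at step 4 (disconnected)

1. bezel@(0, 0, 0) [-x clear] — {bezel}
2. heatsink@(0, 0, 1) [+z clear] — {bezel, heatsink}
3. fan@(0, -1, 0) [+x clear] — {bezel, fan, heatsink}
4. connector@(-1, -1, 2) — no placed neighbour ⇒ disconnected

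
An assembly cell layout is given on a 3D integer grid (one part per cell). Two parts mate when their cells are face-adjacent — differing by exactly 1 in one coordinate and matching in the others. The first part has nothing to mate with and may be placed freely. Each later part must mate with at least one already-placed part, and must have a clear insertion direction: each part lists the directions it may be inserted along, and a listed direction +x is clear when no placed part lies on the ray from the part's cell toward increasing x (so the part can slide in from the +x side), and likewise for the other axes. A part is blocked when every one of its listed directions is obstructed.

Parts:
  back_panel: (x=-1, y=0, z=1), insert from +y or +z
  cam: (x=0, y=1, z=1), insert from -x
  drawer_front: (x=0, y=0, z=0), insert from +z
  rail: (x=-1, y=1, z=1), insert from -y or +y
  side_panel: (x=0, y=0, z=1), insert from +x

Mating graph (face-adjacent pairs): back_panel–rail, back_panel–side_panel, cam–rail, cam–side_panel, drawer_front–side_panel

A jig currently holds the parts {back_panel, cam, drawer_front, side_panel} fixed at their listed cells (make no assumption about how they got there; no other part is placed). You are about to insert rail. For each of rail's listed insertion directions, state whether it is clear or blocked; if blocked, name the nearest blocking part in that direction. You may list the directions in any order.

+y: clear; -y: blocked by back_panel

-y: nearest on ray is back_panel@(-1, 0, 1) ⇒ blocked
+y: ray from rail(-1, 1, 1) has no placed part ⇒ clear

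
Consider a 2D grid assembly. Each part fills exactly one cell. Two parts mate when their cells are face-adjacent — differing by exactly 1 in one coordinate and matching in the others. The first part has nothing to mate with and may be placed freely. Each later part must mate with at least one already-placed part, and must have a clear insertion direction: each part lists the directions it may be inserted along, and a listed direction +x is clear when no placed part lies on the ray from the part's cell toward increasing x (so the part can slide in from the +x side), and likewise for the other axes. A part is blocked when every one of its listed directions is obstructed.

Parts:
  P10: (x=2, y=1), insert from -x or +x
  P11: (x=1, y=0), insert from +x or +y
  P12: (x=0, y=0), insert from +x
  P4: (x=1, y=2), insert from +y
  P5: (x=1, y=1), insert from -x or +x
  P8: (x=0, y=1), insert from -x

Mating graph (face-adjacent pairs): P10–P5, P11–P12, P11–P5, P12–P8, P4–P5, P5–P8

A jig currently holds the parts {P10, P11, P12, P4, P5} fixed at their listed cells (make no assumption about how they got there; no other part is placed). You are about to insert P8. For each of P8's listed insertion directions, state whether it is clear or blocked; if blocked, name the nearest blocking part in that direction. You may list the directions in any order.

-x: clear

-x: ray from P8(0, 1) has no placed part ⇒ clear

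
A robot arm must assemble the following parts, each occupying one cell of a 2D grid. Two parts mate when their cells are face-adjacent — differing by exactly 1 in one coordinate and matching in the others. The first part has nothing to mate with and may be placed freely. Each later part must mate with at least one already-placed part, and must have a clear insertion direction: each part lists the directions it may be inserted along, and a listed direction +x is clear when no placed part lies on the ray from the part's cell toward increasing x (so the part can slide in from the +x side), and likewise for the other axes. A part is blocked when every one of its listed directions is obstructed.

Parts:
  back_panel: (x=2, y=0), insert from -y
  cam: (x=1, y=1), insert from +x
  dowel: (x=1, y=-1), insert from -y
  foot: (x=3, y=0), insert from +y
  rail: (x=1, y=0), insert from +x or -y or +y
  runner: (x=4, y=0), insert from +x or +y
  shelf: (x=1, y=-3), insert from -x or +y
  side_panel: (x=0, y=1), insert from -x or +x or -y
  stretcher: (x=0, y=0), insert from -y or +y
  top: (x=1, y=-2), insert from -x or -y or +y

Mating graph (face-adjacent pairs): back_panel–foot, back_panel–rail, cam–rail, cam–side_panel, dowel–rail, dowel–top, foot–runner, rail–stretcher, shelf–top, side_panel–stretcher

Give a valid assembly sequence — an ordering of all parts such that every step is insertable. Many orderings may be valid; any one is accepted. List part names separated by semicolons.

rail; back_panel; cam; side_panel; stretcher; dowel; top; shelf; foot; runner

1. rail@(1, 0) [+x clear] — {rail}
2. back_panel@(2, 0) [-y clear] — {back_panel, rail}
3. cam@(1, 1) [+x clear] — {back_panel, cam, rail}
4. side_panel@(0, 1) [-x clear] — {back_panel, cam, rail, side_panel}
5. stretcher@(0, 0) [-y clear] — {back_panel, cam, rail, side_panel, stretcher}
6. dowel@(1, -1) [-y clear] — {back_panel, cam, dowel, rail, side_panel, stretcher}
7. top@(1, -2) [-x clear] — {back_panel, cam, dowel, rail, side_panel, stretcher, top}
8. shelf@(1, -3) [-x clear] — {back_panel, cam, dowel, rail, shelf, side_panel, stretcher, top}
9. foot@(3, 0) [+y clear] — {back_panel, cam, dowel, foot, rail, shelf, side_panel, stretcher, top}
10. runner@(4, 0) [+x clear] — {back_panel, cam, dowel, foot, rail, runner, shelf, side_panel, stretcher, top}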